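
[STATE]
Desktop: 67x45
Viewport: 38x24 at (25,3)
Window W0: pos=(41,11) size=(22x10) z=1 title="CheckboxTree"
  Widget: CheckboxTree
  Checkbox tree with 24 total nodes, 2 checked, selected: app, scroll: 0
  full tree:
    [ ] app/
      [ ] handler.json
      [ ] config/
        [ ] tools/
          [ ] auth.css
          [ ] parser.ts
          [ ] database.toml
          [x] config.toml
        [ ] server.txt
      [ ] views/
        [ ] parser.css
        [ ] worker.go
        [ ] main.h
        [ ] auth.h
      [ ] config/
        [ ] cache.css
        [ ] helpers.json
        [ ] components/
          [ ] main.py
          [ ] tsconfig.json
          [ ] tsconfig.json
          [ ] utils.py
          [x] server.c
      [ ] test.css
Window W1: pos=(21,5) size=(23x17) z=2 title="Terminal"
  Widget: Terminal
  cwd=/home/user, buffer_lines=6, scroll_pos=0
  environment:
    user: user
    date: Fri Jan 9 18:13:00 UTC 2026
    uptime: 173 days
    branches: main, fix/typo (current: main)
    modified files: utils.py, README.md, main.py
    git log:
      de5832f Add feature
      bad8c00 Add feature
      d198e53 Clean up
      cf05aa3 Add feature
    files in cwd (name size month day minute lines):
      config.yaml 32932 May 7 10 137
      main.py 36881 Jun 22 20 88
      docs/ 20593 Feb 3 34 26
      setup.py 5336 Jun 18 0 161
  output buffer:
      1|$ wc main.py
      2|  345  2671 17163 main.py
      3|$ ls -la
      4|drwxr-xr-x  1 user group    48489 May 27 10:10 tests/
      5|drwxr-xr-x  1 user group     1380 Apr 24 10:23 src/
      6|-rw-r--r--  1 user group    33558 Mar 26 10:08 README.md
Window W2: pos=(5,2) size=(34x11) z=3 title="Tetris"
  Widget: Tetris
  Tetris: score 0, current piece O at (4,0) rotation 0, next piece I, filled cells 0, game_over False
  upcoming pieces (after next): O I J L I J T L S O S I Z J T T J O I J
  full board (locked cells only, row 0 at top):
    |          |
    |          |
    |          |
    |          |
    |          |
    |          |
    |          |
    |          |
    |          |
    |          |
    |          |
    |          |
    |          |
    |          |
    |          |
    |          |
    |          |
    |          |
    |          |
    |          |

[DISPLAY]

             ┃                        
─────────────┨                        
             ┃━━━━┓                   
             ┃    ┃                   
             ┃────┨                   
             ┃    ┃                   
             ┃ mai┃                   
             ┃    ┃                   
             ┃r gr┃━━━━━━━━━━━━━━━━━━┓
━━━━━━━━━━━━━┛r gr┃heckboxTree       ┃
-r--r--  1 user gr┃──────────────────┨
                  ┃-] app/           ┃
                  ┃ [ ] handler.json ┃
                  ┃ [-] config/      ┃
                  ┃   [-] tools/     ┃
                  ┃     [ ] auth.css ┃
                  ┃     [ ] parser.ts┃
                  ┃━━━━━━━━━━━━━━━━━━┛
━━━━━━━━━━━━━━━━━━┛                   
                                      
                                      
                                      
                                      
                                      


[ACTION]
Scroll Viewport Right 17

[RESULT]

         ┃                            
─────────┨                            
         ┃━━━━┓                       
         ┃    ┃                       
         ┃────┨                       
         ┃    ┃                       
         ┃ mai┃                       
         ┃    ┃                       
         ┃r gr┃━━━━━━━━━━━━━━━━━━┓    
━━━━━━━━━┛r gr┃heckboxTree       ┃    
r--  1 user gr┃──────────────────┨    
              ┃-] app/           ┃    
              ┃ [ ] handler.json ┃    
              ┃ [-] config/      ┃    
              ┃   [-] tools/     ┃    
              ┃     [ ] auth.css ┃    
              ┃     [ ] parser.ts┃    
              ┃━━━━━━━━━━━━━━━━━━┛    
━━━━━━━━━━━━━━┛                       
                                      
                                      
                                      
                                      
                                      


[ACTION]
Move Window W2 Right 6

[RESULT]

               ┃                      
───────────────┨                      
               ┃                      
               ┃                      
               ┃                      
               ┃                      
               ┃                      
               ┃                      
               ┃━━━━━━━━━━━━━━━━━┓    
━━━━━━━━━━━━━━━┛eckboxTree       ┃    
r--  1 user gr┃──────────────────┨    
              ┃-] app/           ┃    
              ┃ [ ] handler.json ┃    
              ┃ [-] config/      ┃    
              ┃   [-] tools/     ┃    
              ┃     [ ] auth.css ┃    
              ┃     [ ] parser.ts┃    
              ┃━━━━━━━━━━━━━━━━━━┛    
━━━━━━━━━━━━━━┛                       
                                      
                                      
                                      
                                      
                                      


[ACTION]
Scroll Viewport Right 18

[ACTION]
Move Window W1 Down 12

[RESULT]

               ┃                      
───────────────┨                      
               ┃                      
               ┃                      
               ┃                      
               ┃                      
               ┃                      
               ┃                      
               ┃━━━━━━━━━━━━━━━━━┓    
━━━━━━━━━━━━━━━┛eckboxTree       ┃    
            ┠────────────────────┨    
            ┃>[-] app/           ┃    
            ┃   [ ] handler.json ┃    
            ┃   [-] config/      ┃    
━━━━━━━━━━━━━━┓   [-] tools/     ┃    
al            ┃     [ ] auth.css ┃    
──────────────┨     [ ] parser.ts┃    
in.py         ┃━━━━━━━━━━━━━━━━━━┛    
2671 17163 mai┃                       
a             ┃                       
r-x  1 user gr┃                       
r-x  1 user gr┃                       
r--  1 user gr┃                       
              ┃                       


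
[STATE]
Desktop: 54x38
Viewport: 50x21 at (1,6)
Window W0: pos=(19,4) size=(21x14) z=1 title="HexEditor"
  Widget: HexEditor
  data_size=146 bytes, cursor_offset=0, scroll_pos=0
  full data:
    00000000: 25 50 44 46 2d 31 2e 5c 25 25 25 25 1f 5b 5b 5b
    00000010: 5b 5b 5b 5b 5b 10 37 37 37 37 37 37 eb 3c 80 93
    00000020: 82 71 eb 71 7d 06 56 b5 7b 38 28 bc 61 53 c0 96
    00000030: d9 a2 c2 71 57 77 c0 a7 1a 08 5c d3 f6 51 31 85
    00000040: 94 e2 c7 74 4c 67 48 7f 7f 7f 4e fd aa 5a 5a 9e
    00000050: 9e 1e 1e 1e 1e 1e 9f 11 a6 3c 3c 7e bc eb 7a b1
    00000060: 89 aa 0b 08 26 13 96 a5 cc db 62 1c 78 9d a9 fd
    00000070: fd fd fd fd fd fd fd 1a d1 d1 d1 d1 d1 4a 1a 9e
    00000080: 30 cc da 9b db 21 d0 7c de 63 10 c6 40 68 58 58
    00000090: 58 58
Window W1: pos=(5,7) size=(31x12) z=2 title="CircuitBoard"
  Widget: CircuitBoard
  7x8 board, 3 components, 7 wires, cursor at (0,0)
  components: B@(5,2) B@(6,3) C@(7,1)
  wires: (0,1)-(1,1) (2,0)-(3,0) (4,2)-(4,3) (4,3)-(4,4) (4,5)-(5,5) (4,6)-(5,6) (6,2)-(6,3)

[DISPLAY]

                  ┠───────────────────┨           
    ┏━━━━━━━━━━━━━━━━━━━━━━━━━━━━━┓44 ┃           
    ┃ CircuitBoard                ┃5b ┃           
    ┠─────────────────────────────┨eb ┃           
    ┃   0 1 2 3 4 5 6             ┃c2 ┃           
    ┃0  [.]  ·                    ┃c7 ┃           
    ┃        │                    ┃1e ┃           
    ┃1       ·                    ┃0b ┃           
    ┃                             ┃fd ┃           
    ┃2   ·                        ┃da ┃           
    ┃    │                        ┃   ┃           
    ┃3   ·                        ┃━━━┛           
    ┗━━━━━━━━━━━━━━━━━━━━━━━━━━━━━┛               
                                                  
                                                  
                                                  
                                                  
                                                  
                                                  
                                                  
                                                  


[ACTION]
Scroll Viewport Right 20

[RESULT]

               ┠───────────────────┨              
 ┏━━━━━━━━━━━━━━━━━━━━━━━━━━━━━┓44 ┃              
 ┃ CircuitBoard                ┃5b ┃              
 ┠─────────────────────────────┨eb ┃              
 ┃   0 1 2 3 4 5 6             ┃c2 ┃              
 ┃0  [.]  ·                    ┃c7 ┃              
 ┃        │                    ┃1e ┃              
 ┃1       ·                    ┃0b ┃              
 ┃                             ┃fd ┃              
 ┃2   ·                        ┃da ┃              
 ┃    │                        ┃   ┃              
 ┃3   ·                        ┃━━━┛              
 ┗━━━━━━━━━━━━━━━━━━━━━━━━━━━━━┛                  
                                                  
                                                  
                                                  
                                                  
                                                  
                                                  
                                                  
                                                  


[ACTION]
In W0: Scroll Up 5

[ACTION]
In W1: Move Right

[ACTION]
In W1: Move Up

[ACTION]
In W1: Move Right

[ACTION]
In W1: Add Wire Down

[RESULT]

               ┠───────────────────┨              
 ┏━━━━━━━━━━━━━━━━━━━━━━━━━━━━━┓44 ┃              
 ┃ CircuitBoard                ┃5b ┃              
 ┠─────────────────────────────┨eb ┃              
 ┃   0 1 2 3 4 5 6             ┃c2 ┃              
 ┃0       ·  [.]               ┃c7 ┃              
 ┃        │   │                ┃1e ┃              
 ┃1       ·   ·                ┃0b ┃              
 ┃                             ┃fd ┃              
 ┃2   ·                        ┃da ┃              
 ┃    │                        ┃   ┃              
 ┃3   ·                        ┃━━━┛              
 ┗━━━━━━━━━━━━━━━━━━━━━━━━━━━━━┛                  
                                                  
                                                  
                                                  
                                                  
                                                  
                                                  
                                                  
                                                  


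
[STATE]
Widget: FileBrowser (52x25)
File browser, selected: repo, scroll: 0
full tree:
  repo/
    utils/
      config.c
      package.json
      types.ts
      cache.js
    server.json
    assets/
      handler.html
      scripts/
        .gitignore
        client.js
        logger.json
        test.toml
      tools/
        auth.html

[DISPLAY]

> [-] repo/                                         
    [+] utils/                                      
    server.json                                     
    [+] assets/                                     
                                                    
                                                    
                                                    
                                                    
                                                    
                                                    
                                                    
                                                    
                                                    
                                                    
                                                    
                                                    
                                                    
                                                    
                                                    
                                                    
                                                    
                                                    
                                                    
                                                    
                                                    


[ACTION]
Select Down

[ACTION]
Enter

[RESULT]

  [-] repo/                                         
  > [-] utils/                                      
      config.c                                      
      package.json                                  
      types.ts                                      
      cache.js                                      
    server.json                                     
    [+] assets/                                     
                                                    
                                                    
                                                    
                                                    
                                                    
                                                    
                                                    
                                                    
                                                    
                                                    
                                                    
                                                    
                                                    
                                                    
                                                    
                                                    
                                                    


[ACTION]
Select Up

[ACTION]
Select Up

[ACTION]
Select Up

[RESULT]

> [-] repo/                                         
    [-] utils/                                      
      config.c                                      
      package.json                                  
      types.ts                                      
      cache.js                                      
    server.json                                     
    [+] assets/                                     
                                                    
                                                    
                                                    
                                                    
                                                    
                                                    
                                                    
                                                    
                                                    
                                                    
                                                    
                                                    
                                                    
                                                    
                                                    
                                                    
                                                    


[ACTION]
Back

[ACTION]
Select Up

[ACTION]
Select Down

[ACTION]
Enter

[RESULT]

  [-] repo/                                         
  > [-] utils/                                      
      config.c                                      
      package.json                                  
      types.ts                                      
      cache.js                                      
    server.json                                     
    [+] assets/                                     
                                                    
                                                    
                                                    
                                                    
                                                    
                                                    
                                                    
                                                    
                                                    
                                                    
                                                    
                                                    
                                                    
                                                    
                                                    
                                                    
                                                    


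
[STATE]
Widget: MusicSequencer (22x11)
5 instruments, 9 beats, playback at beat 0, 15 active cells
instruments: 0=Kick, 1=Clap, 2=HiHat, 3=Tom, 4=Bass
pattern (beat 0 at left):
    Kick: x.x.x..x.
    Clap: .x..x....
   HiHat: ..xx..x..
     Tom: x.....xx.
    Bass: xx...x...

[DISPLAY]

      ▼12345678       
  Kick█·█·█··█·       
  Clap·█··█····       
 HiHat··██··█··       
   Tom█·····██·       
  Bass██···█···       
                      
                      
                      
                      
                      


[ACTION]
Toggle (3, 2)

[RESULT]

      ▼12345678       
  Kick█·█·█··█·       
  Clap·█··█····       
 HiHat··██··█··       
   Tom█·█···██·       
  Bass██···█···       
                      
                      
                      
                      
                      


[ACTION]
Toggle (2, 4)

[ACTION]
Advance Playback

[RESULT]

      0▼2345678       
  Kick█·█·█··█·       
  Clap·█··█····       
 HiHat··███·█··       
   Tom█·█···██·       
  Bass██···█···       
                      
                      
                      
                      
                      


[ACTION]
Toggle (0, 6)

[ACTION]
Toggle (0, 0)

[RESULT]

      0▼2345678       
  Kick··█·█·██·       
  Clap·█··█····       
 HiHat··███·█··       
   Tom█·█···██·       
  Bass██···█···       
                      
                      
                      
                      
                      


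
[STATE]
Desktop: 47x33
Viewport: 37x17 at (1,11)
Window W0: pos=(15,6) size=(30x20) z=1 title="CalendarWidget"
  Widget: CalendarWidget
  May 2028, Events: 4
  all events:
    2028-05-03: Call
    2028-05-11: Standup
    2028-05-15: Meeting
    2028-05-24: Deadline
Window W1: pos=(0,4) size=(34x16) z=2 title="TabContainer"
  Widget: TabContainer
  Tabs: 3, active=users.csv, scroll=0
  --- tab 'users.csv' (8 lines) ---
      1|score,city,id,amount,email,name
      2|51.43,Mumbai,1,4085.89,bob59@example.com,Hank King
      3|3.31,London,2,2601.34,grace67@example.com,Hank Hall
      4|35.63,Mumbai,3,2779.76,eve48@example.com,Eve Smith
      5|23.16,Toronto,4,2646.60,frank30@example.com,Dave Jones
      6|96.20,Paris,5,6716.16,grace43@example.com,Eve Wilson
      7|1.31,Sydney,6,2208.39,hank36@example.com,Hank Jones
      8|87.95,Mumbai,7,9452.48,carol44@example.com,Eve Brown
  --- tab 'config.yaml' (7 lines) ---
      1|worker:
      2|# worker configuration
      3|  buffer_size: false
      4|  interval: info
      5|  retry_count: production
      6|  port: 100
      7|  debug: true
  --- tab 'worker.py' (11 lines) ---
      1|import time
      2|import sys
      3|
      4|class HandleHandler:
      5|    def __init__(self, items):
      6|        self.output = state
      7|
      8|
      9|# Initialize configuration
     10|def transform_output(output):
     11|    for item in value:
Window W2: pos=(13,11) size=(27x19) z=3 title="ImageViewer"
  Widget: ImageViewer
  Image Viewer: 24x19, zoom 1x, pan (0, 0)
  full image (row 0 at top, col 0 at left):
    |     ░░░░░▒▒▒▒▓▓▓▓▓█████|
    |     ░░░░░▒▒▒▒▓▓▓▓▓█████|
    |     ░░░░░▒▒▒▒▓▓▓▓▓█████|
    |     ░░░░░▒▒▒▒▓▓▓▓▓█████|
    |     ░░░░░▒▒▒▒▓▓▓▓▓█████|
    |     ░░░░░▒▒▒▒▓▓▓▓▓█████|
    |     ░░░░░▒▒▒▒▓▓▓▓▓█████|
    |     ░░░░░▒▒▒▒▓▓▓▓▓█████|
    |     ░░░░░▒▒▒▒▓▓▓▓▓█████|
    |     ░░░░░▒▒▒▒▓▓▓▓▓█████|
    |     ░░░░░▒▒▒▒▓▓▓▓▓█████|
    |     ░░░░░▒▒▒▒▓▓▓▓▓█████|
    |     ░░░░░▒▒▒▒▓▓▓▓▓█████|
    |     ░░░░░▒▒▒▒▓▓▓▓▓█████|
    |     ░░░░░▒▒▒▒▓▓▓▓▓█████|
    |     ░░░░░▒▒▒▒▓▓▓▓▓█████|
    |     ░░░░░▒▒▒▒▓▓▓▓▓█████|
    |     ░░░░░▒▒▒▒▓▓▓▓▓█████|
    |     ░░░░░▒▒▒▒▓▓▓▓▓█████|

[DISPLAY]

3.31,London,┏━━━━━━━━━━━━━━━━━━━━━━━━
35.63,Mumbai┃ ImageViewer            
23.16,Toront┠────────────────────────
96.20,Paris,┃     ░░░░░▒▒▒▒▓▓▓▓▓█████
1.31,Sydney,┃     ░░░░░▒▒▒▒▓▓▓▓▓█████
87.95,Mumbai┃     ░░░░░▒▒▒▒▓▓▓▓▓█████
            ┃     ░░░░░▒▒▒▒▓▓▓▓▓█████
            ┃     ░░░░░▒▒▒▒▓▓▓▓▓█████
━━━━━━━━━━━━┃     ░░░░░▒▒▒▒▓▓▓▓▓█████
            ┃     ░░░░░▒▒▒▒▓▓▓▓▓█████
            ┃     ░░░░░▒▒▒▒▓▓▓▓▓█████
            ┃     ░░░░░▒▒▒▒▓▓▓▓▓█████
            ┃     ░░░░░▒▒▒▒▓▓▓▓▓█████
            ┃     ░░░░░▒▒▒▒▓▓▓▓▓█████
            ┃     ░░░░░▒▒▒▒▓▓▓▓▓█████
            ┃     ░░░░░▒▒▒▒▓▓▓▓▓█████
            ┃     ░░░░░▒▒▒▒▓▓▓▓▓█████


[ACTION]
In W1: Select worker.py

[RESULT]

            ┏━━━━━━━━━━━━━━━━━━━━━━━━
class Handle┃ ImageViewer            
    def __in┠────────────────────────
        self┃     ░░░░░▒▒▒▒▓▓▓▓▓█████
            ┃     ░░░░░▒▒▒▒▓▓▓▓▓█████
            ┃     ░░░░░▒▒▒▒▓▓▓▓▓█████
# Initialize┃     ░░░░░▒▒▒▒▓▓▓▓▓█████
def transfor┃     ░░░░░▒▒▒▒▓▓▓▓▓█████
━━━━━━━━━━━━┃     ░░░░░▒▒▒▒▓▓▓▓▓█████
            ┃     ░░░░░▒▒▒▒▓▓▓▓▓█████
            ┃     ░░░░░▒▒▒▒▓▓▓▓▓█████
            ┃     ░░░░░▒▒▒▒▓▓▓▓▓█████
            ┃     ░░░░░▒▒▒▒▓▓▓▓▓█████
            ┃     ░░░░░▒▒▒▒▓▓▓▓▓█████
            ┃     ░░░░░▒▒▒▒▓▓▓▓▓█████
            ┃     ░░░░░▒▒▒▒▓▓▓▓▓█████
            ┃     ░░░░░▒▒▒▒▓▓▓▓▓█████


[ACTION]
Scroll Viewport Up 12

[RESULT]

                                     
                                     
                                     
                                     
━━━━━━━━━━━━━━━━━━━━━━━━━━━━━━━━┓    
 TabContainer                   ┃    
────────────────────────────────┨━━━━
 users.csv │ config.yaml │[worke┃    
────────────────────────────────┃────
import time                     ┃    
import sys                      ┃Su  
            ┏━━━━━━━━━━━━━━━━━━━━━━━━
class Handle┃ ImageViewer            
    def __in┠────────────────────────
        self┃     ░░░░░▒▒▒▒▓▓▓▓▓█████
            ┃     ░░░░░▒▒▒▒▓▓▓▓▓█████
            ┃     ░░░░░▒▒▒▒▓▓▓▓▓█████


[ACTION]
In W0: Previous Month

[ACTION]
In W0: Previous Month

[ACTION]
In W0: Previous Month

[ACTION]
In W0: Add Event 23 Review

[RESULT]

                                     
                                     
                                     
                                     
━━━━━━━━━━━━━━━━━━━━━━━━━━━━━━━━┓    
 TabContainer                   ┃    
────────────────────────────────┨━━━━
 users.csv │ config.yaml │[worke┃    
────────────────────────────────┃────
import time                     ┃28  
import sys                      ┃Su  
            ┏━━━━━━━━━━━━━━━━━━━━━━━━
class Handle┃ ImageViewer            
    def __in┠────────────────────────
        self┃     ░░░░░▒▒▒▒▓▓▓▓▓█████
            ┃     ░░░░░▒▒▒▒▓▓▓▓▓█████
            ┃     ░░░░░▒▒▒▒▓▓▓▓▓█████


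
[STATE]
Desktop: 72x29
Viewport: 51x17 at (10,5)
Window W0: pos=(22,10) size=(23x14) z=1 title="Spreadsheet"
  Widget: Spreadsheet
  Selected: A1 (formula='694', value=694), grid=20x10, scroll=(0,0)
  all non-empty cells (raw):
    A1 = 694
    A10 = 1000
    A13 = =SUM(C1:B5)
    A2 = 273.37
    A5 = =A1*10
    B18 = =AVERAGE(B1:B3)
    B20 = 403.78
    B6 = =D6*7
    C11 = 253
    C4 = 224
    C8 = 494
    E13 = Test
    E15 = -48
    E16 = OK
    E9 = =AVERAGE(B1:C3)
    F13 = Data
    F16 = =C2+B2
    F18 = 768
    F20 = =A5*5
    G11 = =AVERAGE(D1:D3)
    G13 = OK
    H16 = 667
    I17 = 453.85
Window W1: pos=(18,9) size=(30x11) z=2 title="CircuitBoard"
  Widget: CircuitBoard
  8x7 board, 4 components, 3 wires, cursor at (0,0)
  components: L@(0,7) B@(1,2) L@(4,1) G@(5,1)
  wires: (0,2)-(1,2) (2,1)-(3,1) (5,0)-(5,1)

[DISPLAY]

                                                   
                                                   
                                                   
                                                   
        ┏━━━━━━━━━━━━━━━━━━━━━━━━━━━━┓             
        ┃ CircuitBoard               ┃             
        ┠────────────────────────────┨             
        ┃   0 1 2 3 4 5 6 7          ┃             
        ┃0  [.]      ·               ┃             
        ┃            │               ┃             
        ┃1           B               ┃             
        ┃                            ┃             
        ┃2       ·                   ┃             
        ┃        │                   ┃             
        ┗━━━━━━━━━━━━━━━━━━━━━━━━━━━━┛             
            ┃  5     6940       0 ┃                
            ┃  6        0       0 ┃                


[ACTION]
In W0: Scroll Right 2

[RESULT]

                                                   
                                                   
                                                   
                                                   
        ┏━━━━━━━━━━━━━━━━━━━━━━━━━━━━┓             
        ┃ CircuitBoard               ┃             
        ┠────────────────────────────┨             
        ┃   0 1 2 3 4 5 6 7          ┃             
        ┃0  [.]      ·               ┃             
        ┃            │               ┃             
        ┃1           B               ┃             
        ┃                            ┃             
        ┃2       ·                   ┃             
        ┃        │                   ┃             
        ┗━━━━━━━━━━━━━━━━━━━━━━━━━━━━┛             
            ┃  5        0       0 ┃                
            ┃  6        0       0 ┃                


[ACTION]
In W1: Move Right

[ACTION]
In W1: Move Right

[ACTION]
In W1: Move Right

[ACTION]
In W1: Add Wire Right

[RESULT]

                                                   
                                                   
                                                   
                                                   
        ┏━━━━━━━━━━━━━━━━━━━━━━━━━━━━┓             
        ┃ CircuitBoard               ┃             
        ┠────────────────────────────┨             
        ┃   0 1 2 3 4 5 6 7          ┃             
        ┃0           ·  [.]─ ·       ┃             
        ┃            │               ┃             
        ┃1           B               ┃             
        ┃                            ┃             
        ┃2       ·                   ┃             
        ┃        │                   ┃             
        ┗━━━━━━━━━━━━━━━━━━━━━━━━━━━━┛             
            ┃  5        0       0 ┃                
            ┃  6        0       0 ┃                


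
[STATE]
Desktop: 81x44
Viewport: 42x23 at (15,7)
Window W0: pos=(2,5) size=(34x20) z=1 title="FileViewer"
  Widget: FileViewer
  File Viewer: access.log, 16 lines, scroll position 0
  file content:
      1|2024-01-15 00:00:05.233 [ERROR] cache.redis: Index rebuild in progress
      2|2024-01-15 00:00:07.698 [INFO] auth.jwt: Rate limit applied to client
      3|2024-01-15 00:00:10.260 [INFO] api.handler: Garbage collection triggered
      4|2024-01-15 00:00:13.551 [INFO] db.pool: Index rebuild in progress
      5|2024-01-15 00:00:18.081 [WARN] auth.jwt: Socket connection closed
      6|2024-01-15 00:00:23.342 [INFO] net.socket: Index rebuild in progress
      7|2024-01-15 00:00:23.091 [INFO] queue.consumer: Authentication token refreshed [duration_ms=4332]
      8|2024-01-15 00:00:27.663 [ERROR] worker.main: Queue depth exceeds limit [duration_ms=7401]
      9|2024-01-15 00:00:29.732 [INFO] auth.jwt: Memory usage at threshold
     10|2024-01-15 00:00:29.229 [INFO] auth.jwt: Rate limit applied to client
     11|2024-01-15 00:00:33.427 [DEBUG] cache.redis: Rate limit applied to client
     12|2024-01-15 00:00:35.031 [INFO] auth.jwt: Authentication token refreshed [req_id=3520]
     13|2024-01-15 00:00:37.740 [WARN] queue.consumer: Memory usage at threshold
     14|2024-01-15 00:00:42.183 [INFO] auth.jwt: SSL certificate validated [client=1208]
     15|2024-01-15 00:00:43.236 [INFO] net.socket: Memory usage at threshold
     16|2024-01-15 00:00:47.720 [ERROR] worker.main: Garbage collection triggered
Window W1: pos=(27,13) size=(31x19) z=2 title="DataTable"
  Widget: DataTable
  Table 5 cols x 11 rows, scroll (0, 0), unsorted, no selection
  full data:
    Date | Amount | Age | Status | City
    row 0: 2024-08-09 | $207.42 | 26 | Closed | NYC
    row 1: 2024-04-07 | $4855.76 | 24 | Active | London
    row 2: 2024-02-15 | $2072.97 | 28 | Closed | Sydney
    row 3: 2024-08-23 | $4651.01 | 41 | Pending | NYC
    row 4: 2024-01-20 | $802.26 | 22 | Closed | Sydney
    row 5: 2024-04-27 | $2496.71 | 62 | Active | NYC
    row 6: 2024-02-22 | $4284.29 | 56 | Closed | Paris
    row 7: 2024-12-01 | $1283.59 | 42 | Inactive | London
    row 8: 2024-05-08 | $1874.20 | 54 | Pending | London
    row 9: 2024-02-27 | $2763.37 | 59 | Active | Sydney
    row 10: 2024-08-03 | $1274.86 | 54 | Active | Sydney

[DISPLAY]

────────────────────┨                     
0:00:05.233 [ERROR]▲┃                     
0:00:07.698 [INFO] █┃                     
0:00:10.260 [INFO] ░┃                     
0:00:13.551 [INFO] ░┃                     
0:00:18.081 [WARN] ░┃                     
0:00:23.342 ┏━━━━━━━━━━━━━━━━━━━━━━━━━━━━━
0:00:23.091 ┃ DataTable                   
0:00:27.663 ┠─────────────────────────────
0:00:29.732 ┃Date      │Amount  │Age│Statu
0:00:29.229 ┃──────────┼────────┼───┼─────
0:00:33.427 ┃2024-08-09│$207.42 │26 │Close
0:00:35.031 ┃2024-04-07│$4855.76│24 │Activ
0:00:37.740 ┃2024-02-15│$2072.97│28 │Close
0:00:42.183 ┃2024-08-23│$4651.01│41 │Pendi
0:00:43.236 ┃2024-01-20│$802.26 │22 │Close
0:00:47.720 ┃2024-04-27│$2496.71│62 │Activ
━━━━━━━━━━━━┃2024-02-22│$4284.29│56 │Close
            ┃2024-12-01│$1283.59│42 │Inact
            ┃2024-05-08│$1874.20│54 │Pendi
            ┃2024-02-27│$2763.37│59 │Activ
            ┃2024-08-03│$1274.86│54 │Activ
            ┃                             


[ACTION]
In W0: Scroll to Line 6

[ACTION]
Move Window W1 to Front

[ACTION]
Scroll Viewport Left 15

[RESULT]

  ┠────────────────────────────────┨      
  ┃2024-01-15 00:00:05.233 [ERROR]▲┃      
  ┃2024-01-15 00:00:07.698 [INFO] █┃      
  ┃2024-01-15 00:00:10.260 [INFO] ░┃      
  ┃2024-01-15 00:00:13.551 [INFO] ░┃      
  ┃2024-01-15 00:00:18.081 [WARN] ░┃      
  ┃2024-01-15 00:00:23.342 ┏━━━━━━━━━━━━━━
  ┃2024-01-15 00:00:23.091 ┃ DataTable    
  ┃2024-01-15 00:00:27.663 ┠──────────────
  ┃2024-01-15 00:00:29.732 ┃Date      │Amo
  ┃2024-01-15 00:00:29.229 ┃──────────┼───
  ┃2024-01-15 00:00:33.427 ┃2024-08-09│$20
  ┃2024-01-15 00:00:35.031 ┃2024-04-07│$48
  ┃2024-01-15 00:00:37.740 ┃2024-02-15│$20
  ┃2024-01-15 00:00:42.183 ┃2024-08-23│$46
  ┃2024-01-15 00:00:43.236 ┃2024-01-20│$80
  ┃2024-01-15 00:00:47.720 ┃2024-04-27│$24
  ┗━━━━━━━━━━━━━━━━━━━━━━━━┃2024-02-22│$42
                           ┃2024-12-01│$12
                           ┃2024-05-08│$18
                           ┃2024-02-27│$27
                           ┃2024-08-03│$12
                           ┃              


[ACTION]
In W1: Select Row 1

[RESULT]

  ┠────────────────────────────────┨      
  ┃2024-01-15 00:00:05.233 [ERROR]▲┃      
  ┃2024-01-15 00:00:07.698 [INFO] █┃      
  ┃2024-01-15 00:00:10.260 [INFO] ░┃      
  ┃2024-01-15 00:00:13.551 [INFO] ░┃      
  ┃2024-01-15 00:00:18.081 [WARN] ░┃      
  ┃2024-01-15 00:00:23.342 ┏━━━━━━━━━━━━━━
  ┃2024-01-15 00:00:23.091 ┃ DataTable    
  ┃2024-01-15 00:00:27.663 ┠──────────────
  ┃2024-01-15 00:00:29.732 ┃Date      │Amo
  ┃2024-01-15 00:00:29.229 ┃──────────┼───
  ┃2024-01-15 00:00:33.427 ┃2024-08-09│$20
  ┃2024-01-15 00:00:35.031 ┃>024-04-07│$48
  ┃2024-01-15 00:00:37.740 ┃2024-02-15│$20
  ┃2024-01-15 00:00:42.183 ┃2024-08-23│$46
  ┃2024-01-15 00:00:43.236 ┃2024-01-20│$80
  ┃2024-01-15 00:00:47.720 ┃2024-04-27│$24
  ┗━━━━━━━━━━━━━━━━━━━━━━━━┃2024-02-22│$42
                           ┃2024-12-01│$12
                           ┃2024-05-08│$18
                           ┃2024-02-27│$27
                           ┃2024-08-03│$12
                           ┃              


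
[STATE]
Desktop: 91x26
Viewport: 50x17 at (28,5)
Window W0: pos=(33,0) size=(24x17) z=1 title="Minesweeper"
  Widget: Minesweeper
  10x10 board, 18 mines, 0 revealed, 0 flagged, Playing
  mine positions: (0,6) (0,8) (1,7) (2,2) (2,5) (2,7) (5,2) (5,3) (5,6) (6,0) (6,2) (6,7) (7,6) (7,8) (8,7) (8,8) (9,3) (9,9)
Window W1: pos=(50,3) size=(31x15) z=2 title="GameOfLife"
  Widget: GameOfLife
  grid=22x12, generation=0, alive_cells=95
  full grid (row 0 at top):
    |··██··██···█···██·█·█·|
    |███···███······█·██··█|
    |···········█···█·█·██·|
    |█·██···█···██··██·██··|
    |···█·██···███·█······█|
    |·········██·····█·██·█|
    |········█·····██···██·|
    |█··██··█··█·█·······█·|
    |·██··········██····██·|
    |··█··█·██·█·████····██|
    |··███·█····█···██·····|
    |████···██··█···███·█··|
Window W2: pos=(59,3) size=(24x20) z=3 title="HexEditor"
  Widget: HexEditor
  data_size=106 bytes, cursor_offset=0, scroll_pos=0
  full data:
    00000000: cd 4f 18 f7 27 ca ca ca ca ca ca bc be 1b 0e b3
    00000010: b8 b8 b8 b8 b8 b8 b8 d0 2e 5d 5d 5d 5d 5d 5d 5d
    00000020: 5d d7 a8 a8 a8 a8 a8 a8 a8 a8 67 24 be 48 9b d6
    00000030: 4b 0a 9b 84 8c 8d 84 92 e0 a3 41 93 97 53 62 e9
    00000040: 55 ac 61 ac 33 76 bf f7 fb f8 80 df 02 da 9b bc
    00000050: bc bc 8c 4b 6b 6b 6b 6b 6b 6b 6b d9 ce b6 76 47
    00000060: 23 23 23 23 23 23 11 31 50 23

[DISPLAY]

     ┃■■■■■■■■■■      ┠────────┠──────────────────
     ┃■■■■■■■■■■      ┃Gen: 0  ┃00000000  CD 4f 18
     ┃■■■■■■■■■■      ┃███···██┃00000010  b8 b8 b8
     ┃■■■■■■■■■■      ┃········┃00000020  5d d7 a8
     ┃■■■■■■■■■■      ┃█·██···█┃00000030  4b 0a 9b
     ┃■■■■■■■■■■      ┃···█·██·┃00000040  55 ac 61
     ┃■■■■■■■■■■      ┃········┃00000050  bc bc 8c
     ┃■■■■■■■■■■      ┃········┃00000060  23 23 23
     ┃                ┃█··██··█┃                  
     ┃                ┃·██·····┃                  
     ┃                ┃··█··█·█┃                  
     ┗━━━━━━━━━━━━━━━━┃··███·█·┃                  
                      ┗━━━━━━━━┃                  
                               ┃                  
                               ┃                  
                               ┃                  
                               ┃                  


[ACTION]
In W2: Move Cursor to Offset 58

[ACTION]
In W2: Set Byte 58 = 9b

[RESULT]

     ┃■■■■■■■■■■      ┠────────┠──────────────────
     ┃■■■■■■■■■■      ┃Gen: 0  ┃00000000  cd 4f 18
     ┃■■■■■■■■■■      ┃███···██┃00000010  b8 b8 b8
     ┃■■■■■■■■■■      ┃········┃00000020  5d d7 a8
     ┃■■■■■■■■■■      ┃█·██···█┃00000030  4b 0a 9b
     ┃■■■■■■■■■■      ┃···█·██·┃00000040  55 ac 61
     ┃■■■■■■■■■■      ┃········┃00000050  bc bc 8c
     ┃■■■■■■■■■■      ┃········┃00000060  23 23 23
     ┃                ┃█··██··█┃                  
     ┃                ┃·██·····┃                  
     ┃                ┃··█··█·█┃                  
     ┗━━━━━━━━━━━━━━━━┃··███·█·┃                  
                      ┗━━━━━━━━┃                  
                               ┃                  
                               ┃                  
                               ┃                  
                               ┃                  


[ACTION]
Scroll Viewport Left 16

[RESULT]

                     ┃■■■■■■■■■■      ┠────────┠──
                     ┃■■■■■■■■■■      ┃Gen: 0  ┃00
                     ┃■■■■■■■■■■      ┃███···██┃00
                     ┃■■■■■■■■■■      ┃········┃00
                     ┃■■■■■■■■■■      ┃█·██···█┃00
                     ┃■■■■■■■■■■      ┃···█·██·┃00
                     ┃■■■■■■■■■■      ┃········┃00
                     ┃■■■■■■■■■■      ┃········┃00
                     ┃                ┃█··██··█┃  
                     ┃                ┃·██·····┃  
                     ┃                ┃··█··█·█┃  
                     ┗━━━━━━━━━━━━━━━━┃··███·█·┃  
                                      ┗━━━━━━━━┃  
                                               ┃  
                                               ┃  
                                               ┃  
                                               ┃  
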